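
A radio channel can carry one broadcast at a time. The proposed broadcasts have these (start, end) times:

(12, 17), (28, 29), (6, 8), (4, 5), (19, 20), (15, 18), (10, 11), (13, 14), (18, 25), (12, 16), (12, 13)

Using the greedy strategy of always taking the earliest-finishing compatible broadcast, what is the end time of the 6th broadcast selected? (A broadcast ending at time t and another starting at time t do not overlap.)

Greedy by earliest finish: after sorting by end time, pick each interval compatible with the last pick.
By end time: (4,5), (6,8), (10,11), (12,13), (13,14), (12,16), (12,17), (15,18), (19,20), (18,25), (28,29).
Pick (4,5); next start ≥ 5 → (6,8); next start ≥ 8 → (10,11); next start ≥ 11 → (12,13); next start ≥ 13 → (13,14); next start ≥ 14 → (15,18); next start ≥ 18 → (19,20); next start ≥ 20 → (28,29).
Selected: (4,5) (6,8) (10,11) (12,13) (13,14) (15,18) (19,20) (28,29)

18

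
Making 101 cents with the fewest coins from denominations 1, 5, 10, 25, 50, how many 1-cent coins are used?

1

Use the largest denomination that fits, subtract, and repeat.
101 = 2×50 + 1×1
Count of 1: 1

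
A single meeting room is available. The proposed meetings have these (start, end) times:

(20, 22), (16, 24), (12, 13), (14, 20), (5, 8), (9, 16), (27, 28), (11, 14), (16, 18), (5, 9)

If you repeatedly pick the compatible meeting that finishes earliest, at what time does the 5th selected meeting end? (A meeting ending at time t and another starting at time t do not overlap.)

28

By end time: (5,8), (5,9), (12,13), (11,14), (9,16), (16,18), (14,20), (20,22), (16,24), (27,28).
Pick (5,8); next start ≥ 8 → (12,13); next start ≥ 13 → (16,18); next start ≥ 18 → (20,22); next start ≥ 22 → (27,28).
Selected: (5,8) (12,13) (16,18) (20,22) (27,28)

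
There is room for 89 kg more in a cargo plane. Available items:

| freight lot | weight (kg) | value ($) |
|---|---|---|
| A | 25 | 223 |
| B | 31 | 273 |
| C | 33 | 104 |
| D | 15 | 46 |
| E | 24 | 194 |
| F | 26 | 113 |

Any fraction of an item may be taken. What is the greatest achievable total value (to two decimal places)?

729.12

Order: A (223/25=8.92) > B (273/31=8.81) > E (194/24=8.08) > F (113/26=4.35) > C (104/33=3.15) > D (46/15=3.07)
Fill: take A (25 @ 223) → take B (31 @ 273) → take E (24 @ 194) → take 9/26 of F → 39.12; 89/89 used.
Total value = 729.12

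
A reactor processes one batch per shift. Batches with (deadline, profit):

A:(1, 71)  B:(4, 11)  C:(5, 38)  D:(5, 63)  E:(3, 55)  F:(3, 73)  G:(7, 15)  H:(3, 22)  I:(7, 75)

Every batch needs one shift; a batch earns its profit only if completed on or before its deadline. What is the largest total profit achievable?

390

By profit: I(d7,75), F(d3,73), A(d1,71), D(d5,63), E(d3,55), C(d5,38), H(d3,22), G(d7,15), B(d4,11)
I→slot 7; F→slot 3; A→slot 1; D→slot 5; E→slot 2; C→slot 4; H skipped; G→slot 6; B skipped.
Profit = 71 + 55 + 73 + 38 + 63 + 15 + 75 = 390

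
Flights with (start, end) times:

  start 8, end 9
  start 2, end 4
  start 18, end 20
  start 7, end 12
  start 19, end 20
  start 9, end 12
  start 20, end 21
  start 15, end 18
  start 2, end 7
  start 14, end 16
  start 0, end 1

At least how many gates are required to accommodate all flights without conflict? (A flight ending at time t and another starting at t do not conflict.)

2

Events (time:±→running): 0:+→1 1:-→0 2:+→1 2:+→2 … peak 2.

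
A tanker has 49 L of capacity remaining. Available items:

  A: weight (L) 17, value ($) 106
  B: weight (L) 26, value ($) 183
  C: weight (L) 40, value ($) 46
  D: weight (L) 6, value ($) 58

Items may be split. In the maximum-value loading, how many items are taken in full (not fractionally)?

Ratios (sorted): D 9.67, B 7.04, A 6.24, C 1.15
take D (6 @ 58); take B (26 @ 183); take A (17 @ 106). Capacity used 49/49.
3 item(s) taken whole.

3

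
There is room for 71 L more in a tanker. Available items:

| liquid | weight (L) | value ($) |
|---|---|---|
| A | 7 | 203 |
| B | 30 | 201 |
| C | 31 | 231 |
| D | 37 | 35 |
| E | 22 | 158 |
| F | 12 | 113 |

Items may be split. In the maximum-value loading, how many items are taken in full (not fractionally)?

3

Sort by value per unit weight and fill in that order.
Ratios (sorted): A 29.00, F 9.42, C 7.45, E 7.18, B 6.70, D 0.95
take A (7 @ 203); take F (12 @ 113); take C (31 @ 231); take 21/22 of E → 150.82. Capacity used 71/71.
3 item(s) taken whole; one partial (take 21/22 of E).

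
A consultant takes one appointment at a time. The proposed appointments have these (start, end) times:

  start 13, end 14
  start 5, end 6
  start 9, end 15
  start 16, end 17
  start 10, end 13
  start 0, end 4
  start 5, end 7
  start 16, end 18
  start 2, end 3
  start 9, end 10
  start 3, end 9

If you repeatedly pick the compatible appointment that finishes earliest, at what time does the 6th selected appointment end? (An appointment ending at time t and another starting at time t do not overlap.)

Sort by end time and greedily take each interval whose start is ≥ the last chosen end.
Sorted by end: (2,3)  (0,4)  (5,6)  (5,7)  (3,9)  (9,10)  (10,13)  (13,14)  (9,15)  (16,17)  (16,18)
take (2,3); skip (0,4); take (5,6); skip (5,7); skip (3,9); take (9,10); take (10,13); take (13,14); take (16,17); skip (16,18).
Selected: (2,3) (5,6) (9,10) (10,13) (13,14) (16,17)

17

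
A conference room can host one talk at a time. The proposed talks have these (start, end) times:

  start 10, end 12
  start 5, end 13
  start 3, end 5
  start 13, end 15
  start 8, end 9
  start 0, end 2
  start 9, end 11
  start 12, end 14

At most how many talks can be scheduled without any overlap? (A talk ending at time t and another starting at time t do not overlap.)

Sort by end time and greedily take each interval whose start is ≥ the last chosen end.
By end time: (0,2), (3,5), (8,9), (9,11), (10,12), (5,13), (12,14), (13,15).
Pick (0,2); next start ≥ 2 → (3,5); next start ≥ 5 → (8,9); next start ≥ 9 → (9,11); next start ≥ 11 → (12,14).
Selected 5 talks.

5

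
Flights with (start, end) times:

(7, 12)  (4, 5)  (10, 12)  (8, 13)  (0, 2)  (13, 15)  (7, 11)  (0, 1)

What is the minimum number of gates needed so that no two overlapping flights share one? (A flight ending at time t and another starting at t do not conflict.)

4

Events (time:±→running): 0:+→1 0:+→2 1:-→1 2:-→0 4:+→1 5:-→0 7:+→1 7:+→2 8:+→3 10:+→4 … peak 4.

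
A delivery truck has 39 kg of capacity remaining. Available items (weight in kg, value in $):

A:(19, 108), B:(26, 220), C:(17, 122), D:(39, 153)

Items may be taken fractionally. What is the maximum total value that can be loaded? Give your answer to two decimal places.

313.29

Greedy by value/weight ratio, highest first.
Order: B (220/26=8.46) > C (122/17=7.18) > A (108/19=5.68) > D (153/39=3.92)
Fill: take B (26 @ 220) → take 13/17 of C → 93.29; 39/39 used.
Total value = 313.29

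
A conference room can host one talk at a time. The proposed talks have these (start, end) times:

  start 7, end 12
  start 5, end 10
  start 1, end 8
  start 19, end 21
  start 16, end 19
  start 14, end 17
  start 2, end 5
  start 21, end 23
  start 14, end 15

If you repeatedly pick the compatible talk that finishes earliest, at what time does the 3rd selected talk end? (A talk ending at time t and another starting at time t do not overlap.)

Sorted by end: (2,5)  (1,8)  (5,10)  (7,12)  (14,15)  (14,17)  (16,19)  (19,21)  (21,23)
take (2,5); take (5,10); take (14,15); take (16,19); take (19,21); take (21,23).
Selected: (2,5) (5,10) (14,15) (16,19) (19,21) (21,23)

15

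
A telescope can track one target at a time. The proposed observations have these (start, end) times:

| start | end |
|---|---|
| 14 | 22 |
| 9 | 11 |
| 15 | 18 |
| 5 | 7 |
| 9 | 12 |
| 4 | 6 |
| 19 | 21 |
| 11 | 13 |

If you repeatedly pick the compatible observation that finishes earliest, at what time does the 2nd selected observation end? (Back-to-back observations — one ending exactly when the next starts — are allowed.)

Sorted by end: (4,6)  (5,7)  (9,11)  (9,12)  (11,13)  (15,18)  (19,21)  (14,22)
take (4,6); take (9,11); take (11,13); take (15,18); take (19,21); skip (14,22).
Selected: (4,6) (9,11) (11,13) (15,18) (19,21)

11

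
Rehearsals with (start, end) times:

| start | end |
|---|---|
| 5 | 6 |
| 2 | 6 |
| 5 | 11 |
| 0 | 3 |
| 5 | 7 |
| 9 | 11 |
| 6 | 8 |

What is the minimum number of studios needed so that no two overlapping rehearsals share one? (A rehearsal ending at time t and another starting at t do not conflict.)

The answer is the maximum number of intervals overlapping at any instant.
Events (time:±→running): 0:+→1 2:+→2 3:-→1 5:+→2 5:+→3 5:+→4 … peak 4.

4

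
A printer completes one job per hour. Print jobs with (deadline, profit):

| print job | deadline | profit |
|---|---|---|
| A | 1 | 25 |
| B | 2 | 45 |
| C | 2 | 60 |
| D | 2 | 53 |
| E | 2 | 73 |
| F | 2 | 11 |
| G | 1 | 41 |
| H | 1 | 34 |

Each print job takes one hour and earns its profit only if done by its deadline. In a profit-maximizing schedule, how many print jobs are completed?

Sort by profit descending; place each in the latest free slot ≤ its deadline.
By profit: E(d2,73), C(d2,60), D(d2,53), B(d2,45), G(d1,41), H(d1,34), A(d1,25), F(d2,11)
E→slot 2; C→slot 1; D skipped; B skipped; G skipped; H skipped; A skipped; F skipped.
2 of 8 scheduled.

2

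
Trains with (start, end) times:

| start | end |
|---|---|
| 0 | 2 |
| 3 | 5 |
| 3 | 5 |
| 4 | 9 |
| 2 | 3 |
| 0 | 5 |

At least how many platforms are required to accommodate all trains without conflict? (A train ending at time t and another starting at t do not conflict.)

starts: [0, 0, 2, 3, 3, 4]
ends:   [2, 3, 5, 5, 5, 9]
s0→1 s0→2 e2→1 s2→2 e3→1 s3→2 s3→3 s4→4  — peak 4.

4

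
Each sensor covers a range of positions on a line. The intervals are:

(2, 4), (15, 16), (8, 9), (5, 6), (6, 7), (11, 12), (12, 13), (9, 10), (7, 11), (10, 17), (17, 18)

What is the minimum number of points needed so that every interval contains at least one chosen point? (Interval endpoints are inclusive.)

Sort by right endpoint; whenever an interval is uncovered, place a point at its right end.
By right end: [2,4]  [5,6]  [6,7]  [8,9]  [9,10]  [7,11]  [11,12]  [12,13]  [15,16]  [10,17]  [17,18]
[2,4] uncovered → point at 4; [5,6] uncovered → point at 6; [8,9] uncovered → point at 9; [11,12] uncovered → point at 12; [15,16] uncovered → point at 16; [17,18] uncovered → point at 18.
Points: 4, 6, 9, 12, 16, 18 (6 total).

6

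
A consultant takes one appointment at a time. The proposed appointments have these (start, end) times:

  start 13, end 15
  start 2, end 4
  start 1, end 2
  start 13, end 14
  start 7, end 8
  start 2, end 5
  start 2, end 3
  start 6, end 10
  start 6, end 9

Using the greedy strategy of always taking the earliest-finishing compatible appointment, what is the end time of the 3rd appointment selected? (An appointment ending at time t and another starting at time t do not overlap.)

Order by finish time; keep every interval that doesn't clash with the previous kept one.
By end time: (1,2), (2,3), (2,4), (2,5), (7,8), (6,9), (6,10), (13,14), (13,15).
Pick (1,2); next start ≥ 2 → (2,3); next start ≥ 3 → (7,8); next start ≥ 8 → (13,14).
Selected: (1,2) (2,3) (7,8) (13,14)

8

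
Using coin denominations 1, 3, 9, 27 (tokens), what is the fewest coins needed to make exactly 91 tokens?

5

Greedy: take as many of the largest coin as possible, then repeat with the remainder.
91 − 3×27→10 − 1×9→1 − 1×1→0
Total coins = 3 + 1 + 1 = 5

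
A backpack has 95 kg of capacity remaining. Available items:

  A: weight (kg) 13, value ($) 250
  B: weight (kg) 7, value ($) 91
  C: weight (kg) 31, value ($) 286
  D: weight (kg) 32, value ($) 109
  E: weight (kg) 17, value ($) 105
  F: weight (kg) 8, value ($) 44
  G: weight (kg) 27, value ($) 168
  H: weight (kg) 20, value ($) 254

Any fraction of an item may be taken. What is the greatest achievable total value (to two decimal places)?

Order: A (250/13=19.23) > B (91/7=13.00) > H (254/20=12.70) > C (286/31=9.23) > G (168/27=6.22) > E (105/17=6.18) > F (44/8=5.50) > D (109/32=3.41)
Fill: take A (13 @ 250) → take B (7 @ 91) → take H (20 @ 254) → take C (31 @ 286) → take 24/27 of G → 149.33; 95/95 used.
Total value = 1030.33

1030.33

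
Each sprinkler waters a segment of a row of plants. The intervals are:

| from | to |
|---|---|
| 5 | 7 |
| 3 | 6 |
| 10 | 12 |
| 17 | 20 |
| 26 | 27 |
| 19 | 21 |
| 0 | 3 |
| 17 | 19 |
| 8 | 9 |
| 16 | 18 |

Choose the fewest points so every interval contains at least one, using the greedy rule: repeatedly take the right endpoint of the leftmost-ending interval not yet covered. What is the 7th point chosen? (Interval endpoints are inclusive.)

27

By right end: [0,3]  [3,6]  [5,7]  [8,9]  [10,12]  [16,18]  [17,19]  [17,20]  [19,21]  [26,27]
[0,3] uncovered → point at 3; [5,7] uncovered → point at 7; [8,9] uncovered → point at 9; [10,12] uncovered → point at 12; [16,18] uncovered → point at 18; [19,21] uncovered → point at 21; [26,27] uncovered → point at 27.
Points: 3, 7, 9, 12, 18, 21, 27 (7 total).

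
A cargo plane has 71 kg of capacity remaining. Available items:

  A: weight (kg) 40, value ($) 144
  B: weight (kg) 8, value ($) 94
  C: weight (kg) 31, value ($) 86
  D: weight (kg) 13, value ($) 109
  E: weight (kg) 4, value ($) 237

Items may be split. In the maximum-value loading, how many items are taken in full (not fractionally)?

Sort by value per unit weight and fill in that order.
Order: E (237/4=59.25) > B (94/8=11.75) > D (109/13=8.38) > A (144/40=3.60) > C (86/31=2.77)
Fill: take E (4 @ 237) → take B (8 @ 94) → take D (13 @ 109) → take A (40 @ 144) → take 6/31 of C → 16.65; 71/71 used.
4 item(s) taken whole; one partial (take 6/31 of C).

4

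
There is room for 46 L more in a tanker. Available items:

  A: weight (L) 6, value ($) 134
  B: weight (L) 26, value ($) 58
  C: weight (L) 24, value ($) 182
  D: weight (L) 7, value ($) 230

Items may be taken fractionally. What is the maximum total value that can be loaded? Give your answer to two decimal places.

Greedy by value/weight ratio, highest first.
Ratios (sorted): D 32.86, A 22.33, C 7.58, B 2.23
take D (7 @ 230); take A (6 @ 134); take C (24 @ 182); take 9/26 of B → 20.08. Capacity used 46/46.
Total value = 566.08

566.08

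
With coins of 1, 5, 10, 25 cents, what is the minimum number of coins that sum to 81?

81 = 3×25 + 1×5 + 1×1
Total coins = 3 + 1 + 1 = 5

5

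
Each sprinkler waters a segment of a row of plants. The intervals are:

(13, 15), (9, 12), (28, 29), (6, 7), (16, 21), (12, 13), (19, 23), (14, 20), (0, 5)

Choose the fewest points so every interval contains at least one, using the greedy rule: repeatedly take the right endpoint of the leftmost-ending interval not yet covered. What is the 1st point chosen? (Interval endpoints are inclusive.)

Sorted: [0,5] [6,7] [9,12] [12,13] [13,15] [14,20] [16,21] [19,23] [28,29]
{[0,5]} hit by 5; {[6,7]} hit by 7; {[9,12],[12,13]} hit by 12; {[13,15],[14,20]} hit by 15; {[16,21],[19,23]} hit by 21; {[28,29]} hit by 29.
Points: 5, 7, 12, 15, 21, 29 (6 total).

5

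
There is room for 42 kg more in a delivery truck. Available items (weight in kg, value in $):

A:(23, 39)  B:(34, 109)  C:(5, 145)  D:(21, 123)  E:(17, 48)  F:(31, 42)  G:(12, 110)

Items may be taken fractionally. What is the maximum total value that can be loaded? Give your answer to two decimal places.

390.82

Order: C (145/5=29.00) > G (110/12=9.17) > D (123/21=5.86) > B (109/34=3.21) > E (48/17=2.82) > A (39/23=1.70) > F (42/31=1.35)
Fill: take C (5 @ 145) → take G (12 @ 110) → take D (21 @ 123) → take 4/34 of B → 12.82; 42/42 used.
Total value = 390.82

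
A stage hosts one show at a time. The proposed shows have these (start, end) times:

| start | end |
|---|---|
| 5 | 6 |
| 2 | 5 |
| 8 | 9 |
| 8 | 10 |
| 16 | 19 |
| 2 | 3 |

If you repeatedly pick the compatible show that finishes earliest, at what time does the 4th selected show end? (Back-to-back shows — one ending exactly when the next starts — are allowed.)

19

By end time: (2,3), (2,5), (5,6), (8,9), (8,10), (16,19).
Pick (2,3); next start ≥ 3 → (5,6); next start ≥ 6 → (8,9); next start ≥ 9 → (16,19).
Selected: (2,3) (5,6) (8,9) (16,19)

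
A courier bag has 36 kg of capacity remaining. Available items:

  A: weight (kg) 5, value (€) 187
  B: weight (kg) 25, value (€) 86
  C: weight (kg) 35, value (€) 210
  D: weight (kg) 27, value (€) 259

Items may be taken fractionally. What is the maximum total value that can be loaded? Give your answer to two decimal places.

470.00

Sort by value per unit weight and fill in that order.
Ratios (sorted): A 37.40, D 9.59, C 6.00, B 3.44
take A (5 @ 187); take D (27 @ 259); take 4/35 of C → 24.00. Capacity used 36/36.
Total value = 470.00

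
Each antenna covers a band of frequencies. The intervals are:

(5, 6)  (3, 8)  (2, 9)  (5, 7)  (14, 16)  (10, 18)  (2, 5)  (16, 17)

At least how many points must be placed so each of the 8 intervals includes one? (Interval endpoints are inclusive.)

2

Sort by right endpoint; whenever an interval is uncovered, place a point at its right end.
By right end: [2,5]  [5,6]  [5,7]  [3,8]  [2,9]  [14,16]  [16,17]  [10,18]
[2,5] uncovered → point at 5; [14,16] uncovered → point at 16.
Points: 5, 16 (2 total).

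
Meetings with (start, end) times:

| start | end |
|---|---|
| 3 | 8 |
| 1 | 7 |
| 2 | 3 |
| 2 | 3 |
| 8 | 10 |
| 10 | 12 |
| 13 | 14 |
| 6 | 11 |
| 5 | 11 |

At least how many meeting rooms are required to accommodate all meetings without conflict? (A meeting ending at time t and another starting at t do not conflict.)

Count concurrent intervals with a sweep; the peak is the room count.
starts: [1, 2, 2, 3, 5, 6, 8, 10, 13]
ends:   [3, 3, 7, 8, 10, 11, 11, 12, 14]
s1→1 s2→2 s2→3 e3→2 e3→1 s3→2 s5→3 s6→4  — peak 4.

4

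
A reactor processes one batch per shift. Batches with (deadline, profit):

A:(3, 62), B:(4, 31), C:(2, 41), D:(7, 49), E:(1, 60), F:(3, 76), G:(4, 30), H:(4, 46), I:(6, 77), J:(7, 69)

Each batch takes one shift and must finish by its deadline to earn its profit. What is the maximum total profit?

439

Take jobs in profit order; each goes to the latest open slot no later than its deadline.
Profit order: I=77 F=76 J=69 A=62 E=60 D=49 H=46 C=41 B=31 G=30
Assign: I→slot 6, F→slot 3, J→slot 7, A→slot 2, E→slot 1, D→slot 5, H→slot 4, C skipped, B skipped, G skipped.
Slots: [1:E] [2:A] [3:F] [4:H] [5:D] [6:I] [7:J]
Profit = 60 + 62 + 76 + 46 + 49 + 77 + 69 = 439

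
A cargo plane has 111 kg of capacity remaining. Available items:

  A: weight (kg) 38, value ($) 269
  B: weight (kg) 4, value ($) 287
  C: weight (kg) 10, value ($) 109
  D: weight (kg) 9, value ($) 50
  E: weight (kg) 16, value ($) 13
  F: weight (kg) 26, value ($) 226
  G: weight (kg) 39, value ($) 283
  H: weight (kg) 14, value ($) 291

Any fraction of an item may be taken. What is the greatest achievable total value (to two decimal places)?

1323.42

Greedy by value/weight ratio, highest first.
Ratios (sorted): B 71.75, H 20.79, C 10.90, F 8.69, G 7.26, A 7.08, D 5.56, E 0.81
take B (4 @ 287); take H (14 @ 291); take C (10 @ 109); take F (26 @ 226); take G (39 @ 283); take 18/38 of A → 127.42. Capacity used 111/111.
Total value = 1323.42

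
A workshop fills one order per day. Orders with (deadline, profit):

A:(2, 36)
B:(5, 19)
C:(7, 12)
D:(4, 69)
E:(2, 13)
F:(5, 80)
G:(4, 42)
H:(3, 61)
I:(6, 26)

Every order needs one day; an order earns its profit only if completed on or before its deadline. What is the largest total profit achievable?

326

Take jobs in profit order; each goes to the latest open slot no later than its deadline.
By profit: F(d5,80), D(d4,69), H(d3,61), G(d4,42), A(d2,36), I(d6,26), B(d5,19), E(d2,13), C(d7,12)
F→slot 5; D→slot 4; H→slot 3; G→slot 2; A→slot 1; I→slot 6; B skipped; E skipped; C→slot 7.
Profit = 36 + 42 + 61 + 69 + 80 + 26 + 12 = 326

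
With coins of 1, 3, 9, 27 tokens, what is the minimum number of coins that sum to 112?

6

Greedy: take as many of the largest coin as possible, then repeat with the remainder.
112 − 4×27→4 − 1×3→1 − 1×1→0
Total coins = 4 + 1 + 1 = 6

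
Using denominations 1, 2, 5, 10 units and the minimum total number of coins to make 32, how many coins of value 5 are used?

Greedy: take as many of the largest coin as possible, then repeat with the remainder.
32 − 3×10→2 − 1×2→0
Count of 5: 0

0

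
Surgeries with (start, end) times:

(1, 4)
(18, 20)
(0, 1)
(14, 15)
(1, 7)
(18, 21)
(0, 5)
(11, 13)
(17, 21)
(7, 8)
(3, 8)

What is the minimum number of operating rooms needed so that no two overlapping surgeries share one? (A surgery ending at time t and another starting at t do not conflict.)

4

Count concurrent intervals with a sweep; the peak is the room count.
starts: [0, 0, 1, 1, 3, 7, 11, 14, 17, 18, 18]
ends:   [1, 4, 5, 7, 8, 8, 13, 15, 20, 21, 21]
s0→1 s0→2 e1→1 s1→2 s1→3 s3→4  — peak 4.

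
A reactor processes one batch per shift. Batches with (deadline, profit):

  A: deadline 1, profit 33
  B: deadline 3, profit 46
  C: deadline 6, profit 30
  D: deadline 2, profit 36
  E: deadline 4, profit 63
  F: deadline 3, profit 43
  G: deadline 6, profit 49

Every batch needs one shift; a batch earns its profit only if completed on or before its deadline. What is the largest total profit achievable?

By profit: E(d4,63), G(d6,49), B(d3,46), F(d3,43), D(d2,36), A(d1,33), C(d6,30)
E→slot 4; G→slot 6; B→slot 3; F→slot 2; D→slot 1; A skipped; C→slot 5.
Profit = 36 + 43 + 46 + 63 + 30 + 49 = 267

267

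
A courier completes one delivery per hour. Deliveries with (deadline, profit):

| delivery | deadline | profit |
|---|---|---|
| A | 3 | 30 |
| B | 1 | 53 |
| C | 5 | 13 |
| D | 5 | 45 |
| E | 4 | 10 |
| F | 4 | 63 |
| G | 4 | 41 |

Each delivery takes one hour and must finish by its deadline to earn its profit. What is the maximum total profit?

232

Take jobs in profit order; each goes to the latest open slot no later than its deadline.
By profit: F(d4,63), B(d1,53), D(d5,45), G(d4,41), A(d3,30), C(d5,13), E(d4,10)
F→slot 4; B→slot 1; D→slot 5; G→slot 3; A→slot 2; C skipped; E skipped.
Profit = 53 + 30 + 41 + 63 + 45 = 232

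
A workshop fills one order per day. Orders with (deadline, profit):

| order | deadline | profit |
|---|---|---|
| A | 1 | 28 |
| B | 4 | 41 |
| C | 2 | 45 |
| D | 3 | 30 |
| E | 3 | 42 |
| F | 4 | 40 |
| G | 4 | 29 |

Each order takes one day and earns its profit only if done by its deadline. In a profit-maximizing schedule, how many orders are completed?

Sort by profit descending; place each in the latest free slot ≤ its deadline.
By profit: C(d2,45), E(d3,42), B(d4,41), F(d4,40), D(d3,30), G(d4,29), A(d1,28)
C→slot 2; E→slot 3; B→slot 4; F→slot 1; D skipped; G skipped; A skipped.
4 of 7 scheduled.

4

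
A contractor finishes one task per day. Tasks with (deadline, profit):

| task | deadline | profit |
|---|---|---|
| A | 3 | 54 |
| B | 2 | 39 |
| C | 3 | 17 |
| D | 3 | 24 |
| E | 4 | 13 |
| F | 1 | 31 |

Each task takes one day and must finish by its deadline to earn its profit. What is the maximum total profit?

137

Take jobs in profit order; each goes to the latest open slot no later than its deadline.
Profit order: A=54 B=39 F=31 D=24 C=17 E=13
Assign: A→slot 3, B→slot 2, F→slot 1, D skipped, C skipped, E→slot 4.
Slots: [1:F] [2:B] [3:A] [4:E]
Profit = 31 + 39 + 54 + 13 = 137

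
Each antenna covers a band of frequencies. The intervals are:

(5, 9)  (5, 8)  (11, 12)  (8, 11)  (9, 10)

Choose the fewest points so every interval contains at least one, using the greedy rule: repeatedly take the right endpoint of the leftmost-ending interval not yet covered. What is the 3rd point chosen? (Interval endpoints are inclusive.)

Process intervals by earliest right end; each time one isn't hit yet, stab at its right endpoint.
Sorted: [5,8] [5,9] [9,10] [8,11] [11,12]
{[5,8],[5,9]} hit by 8; {[9,10],[8,11]} hit by 10; {[11,12]} hit by 12.
Points: 8, 10, 12 (3 total).

12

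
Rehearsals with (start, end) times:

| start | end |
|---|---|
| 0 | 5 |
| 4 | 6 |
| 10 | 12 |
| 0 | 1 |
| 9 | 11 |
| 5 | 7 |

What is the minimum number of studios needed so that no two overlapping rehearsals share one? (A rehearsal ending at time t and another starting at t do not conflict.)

Count concurrent intervals with a sweep; the peak is the room count.
Events (time:±→running): 0:+→1 0:+→2 … peak 2.

2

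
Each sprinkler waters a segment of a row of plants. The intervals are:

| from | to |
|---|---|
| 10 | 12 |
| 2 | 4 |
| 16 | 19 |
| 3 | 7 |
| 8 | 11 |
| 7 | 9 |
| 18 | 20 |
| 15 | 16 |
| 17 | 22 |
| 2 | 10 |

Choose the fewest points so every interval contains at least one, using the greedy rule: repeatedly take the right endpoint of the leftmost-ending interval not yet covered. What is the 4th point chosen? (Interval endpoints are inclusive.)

Sort by right endpoint; whenever an interval is uncovered, place a point at its right end.
Sorted: [2,4] [3,7] [7,9] [2,10] [8,11] [10,12] [15,16] [16,19] [18,20] [17,22]
{[2,4],[3,7]} hit by 4; {[7,9],[2,10],[8,11]} hit by 9; {[10,12]} hit by 12; {[15,16],[16,19]} hit by 16; {[18,20],[17,22]} hit by 20.
Points: 4, 9, 12, 16, 20 (5 total).

16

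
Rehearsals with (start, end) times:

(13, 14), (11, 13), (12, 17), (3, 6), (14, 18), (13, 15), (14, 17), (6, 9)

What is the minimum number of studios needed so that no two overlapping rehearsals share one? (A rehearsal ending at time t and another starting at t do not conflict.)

4

Count concurrent intervals with a sweep; the peak is the room count.
starts: [3, 6, 11, 12, 13, 13, 14, 14]
ends:   [6, 9, 13, 14, 15, 17, 17, 18]
s3→1 e6→0 s6→1 e9→0 s11→1 s12→2 e13→1 s13→2 s13→3 e14→2 s14→3 s14→4  — peak 4.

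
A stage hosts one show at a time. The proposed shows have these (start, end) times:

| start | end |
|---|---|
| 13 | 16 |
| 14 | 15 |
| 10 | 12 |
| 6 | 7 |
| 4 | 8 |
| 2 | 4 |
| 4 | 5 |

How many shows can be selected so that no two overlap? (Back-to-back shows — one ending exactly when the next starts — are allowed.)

5

By end time: (2,4), (4,5), (6,7), (4,8), (10,12), (14,15), (13,16).
Pick (2,4); next start ≥ 4 → (4,5); next start ≥ 5 → (6,7); next start ≥ 7 → (10,12); next start ≥ 12 → (14,15).
Selected 5 shows.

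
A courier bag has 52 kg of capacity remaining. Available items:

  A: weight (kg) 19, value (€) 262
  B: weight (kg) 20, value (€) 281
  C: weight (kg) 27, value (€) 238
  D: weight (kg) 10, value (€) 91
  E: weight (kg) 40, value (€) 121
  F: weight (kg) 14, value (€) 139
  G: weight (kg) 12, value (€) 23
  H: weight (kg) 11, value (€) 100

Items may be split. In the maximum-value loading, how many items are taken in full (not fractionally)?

2

Ratios (sorted): B 14.05, A 13.79, F 9.93, D 9.10, H 9.09, C 8.81, E 3.02, G 1.92
take B (20 @ 281); take A (19 @ 262); take 13/14 of F → 129.07. Capacity used 52/52.
2 item(s) taken whole; one partial (take 13/14 of F).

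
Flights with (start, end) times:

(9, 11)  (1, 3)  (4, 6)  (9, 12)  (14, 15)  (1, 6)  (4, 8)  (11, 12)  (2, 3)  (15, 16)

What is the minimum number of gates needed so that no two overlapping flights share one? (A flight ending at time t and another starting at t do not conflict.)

3

Count concurrent intervals with a sweep; the peak is the room count.
starts: [1, 1, 2, 4, 4, 9, 9, 11, 14, 15]
ends:   [3, 3, 6, 6, 8, 11, 12, 12, 15, 16]
s1→1 s1→2 s2→3  — peak 3.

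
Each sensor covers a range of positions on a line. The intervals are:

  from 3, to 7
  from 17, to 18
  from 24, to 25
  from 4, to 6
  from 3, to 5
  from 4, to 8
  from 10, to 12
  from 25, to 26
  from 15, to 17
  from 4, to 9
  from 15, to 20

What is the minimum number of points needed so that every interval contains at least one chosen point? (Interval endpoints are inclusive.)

4

Process intervals by earliest right end; each time one isn't hit yet, stab at its right endpoint.
By right end: [3,5]  [4,6]  [3,7]  [4,8]  [4,9]  [10,12]  [15,17]  [17,18]  [15,20]  [24,25]  [25,26]
[3,5] uncovered → point at 5; [10,12] uncovered → point at 12; [15,17] uncovered → point at 17; [24,25] uncovered → point at 25.
Points: 5, 12, 17, 25 (4 total).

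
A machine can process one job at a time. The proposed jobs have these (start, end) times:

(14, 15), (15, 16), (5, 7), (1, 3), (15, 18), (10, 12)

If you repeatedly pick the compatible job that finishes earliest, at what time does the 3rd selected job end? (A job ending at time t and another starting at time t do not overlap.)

12

Order by finish time; keep every interval that doesn't clash with the previous kept one.
Sorted by end: (1,3)  (5,7)  (10,12)  (14,15)  (15,16)  (15,18)
take (1,3); take (5,7); take (10,12); take (14,15); take (15,16).
Selected: (1,3) (5,7) (10,12) (14,15) (15,16)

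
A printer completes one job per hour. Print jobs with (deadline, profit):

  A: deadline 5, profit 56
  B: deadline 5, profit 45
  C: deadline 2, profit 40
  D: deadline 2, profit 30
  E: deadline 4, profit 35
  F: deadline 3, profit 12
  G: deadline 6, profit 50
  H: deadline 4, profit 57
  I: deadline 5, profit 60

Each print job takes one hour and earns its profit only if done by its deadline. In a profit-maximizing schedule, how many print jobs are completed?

6

By profit: I(d5,60), H(d4,57), A(d5,56), G(d6,50), B(d5,45), C(d2,40), E(d4,35), D(d2,30), F(d3,12)
I→slot 5; H→slot 4; A→slot 3; G→slot 6; B→slot 2; C→slot 1; E skipped; D skipped; F skipped.
6 of 9 scheduled.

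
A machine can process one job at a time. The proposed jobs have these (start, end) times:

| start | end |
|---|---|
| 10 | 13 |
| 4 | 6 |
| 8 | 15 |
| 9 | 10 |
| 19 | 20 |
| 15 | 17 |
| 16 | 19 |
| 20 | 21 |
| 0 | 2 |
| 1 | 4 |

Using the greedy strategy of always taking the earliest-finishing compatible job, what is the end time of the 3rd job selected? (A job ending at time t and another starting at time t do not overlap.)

Sorted by end: (0,2)  (1,4)  (4,6)  (9,10)  (10,13)  (8,15)  (15,17)  (16,19)  (19,20)  (20,21)
take (0,2); take (4,6); take (9,10); take (10,13); take (15,17); skip (16,19); take (19,20); take (20,21).
Selected: (0,2) (4,6) (9,10) (10,13) (15,17) (19,20) (20,21)

10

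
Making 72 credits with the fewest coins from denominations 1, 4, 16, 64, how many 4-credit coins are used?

2

72 = 1×64 + 2×4
Count of 4: 2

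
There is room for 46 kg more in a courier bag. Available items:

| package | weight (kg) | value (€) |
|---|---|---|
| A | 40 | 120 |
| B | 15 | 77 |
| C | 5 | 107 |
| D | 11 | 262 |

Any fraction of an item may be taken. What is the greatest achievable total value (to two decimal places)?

Sort by value per unit weight and fill in that order.
Order: D (262/11=23.82) > C (107/5=21.40) > B (77/15=5.13) > A (120/40=3.00)
Fill: take D (11 @ 262) → take C (5 @ 107) → take B (15 @ 77) → take 15/40 of A → 45.00; 46/46 used.
Total value = 491.00

491.00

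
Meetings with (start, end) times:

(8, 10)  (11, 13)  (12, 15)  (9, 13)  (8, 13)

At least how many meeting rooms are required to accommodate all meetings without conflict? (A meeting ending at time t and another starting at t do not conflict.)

starts: [8, 8, 9, 11, 12]
ends:   [10, 13, 13, 13, 15]
s8→1 s8→2 s9→3 e10→2 s11→3 s12→4  — peak 4.

4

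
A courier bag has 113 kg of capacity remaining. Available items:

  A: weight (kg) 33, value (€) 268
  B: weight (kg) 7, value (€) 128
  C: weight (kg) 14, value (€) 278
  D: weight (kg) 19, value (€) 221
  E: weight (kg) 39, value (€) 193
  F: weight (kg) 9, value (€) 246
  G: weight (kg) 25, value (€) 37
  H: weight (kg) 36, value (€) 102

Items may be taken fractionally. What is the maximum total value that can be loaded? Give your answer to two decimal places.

Ratios (sorted): F 27.33, C 19.86, B 18.29, D 11.63, A 8.12, E 4.95, H 2.83, G 1.48
take F (9 @ 246); take C (14 @ 278); take B (7 @ 128); take D (19 @ 221); take A (33 @ 268); take 31/39 of E → 153.41. Capacity used 113/113.
Total value = 1294.41

1294.41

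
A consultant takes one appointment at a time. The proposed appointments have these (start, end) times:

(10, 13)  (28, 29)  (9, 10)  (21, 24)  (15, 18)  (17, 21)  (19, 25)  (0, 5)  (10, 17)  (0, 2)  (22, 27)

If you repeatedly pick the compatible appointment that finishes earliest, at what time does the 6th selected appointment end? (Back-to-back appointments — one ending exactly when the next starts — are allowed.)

Order by finish time; keep every interval that doesn't clash with the previous kept one.
By end time: (0,2), (0,5), (9,10), (10,13), (10,17), (15,18), (17,21), (21,24), (19,25), (22,27), (28,29).
Pick (0,2); next start ≥ 2 → (9,10); next start ≥ 10 → (10,13); next start ≥ 13 → (15,18); next start ≥ 18 → (21,24); next start ≥ 24 → (28,29).
Selected: (0,2) (9,10) (10,13) (15,18) (21,24) (28,29)

29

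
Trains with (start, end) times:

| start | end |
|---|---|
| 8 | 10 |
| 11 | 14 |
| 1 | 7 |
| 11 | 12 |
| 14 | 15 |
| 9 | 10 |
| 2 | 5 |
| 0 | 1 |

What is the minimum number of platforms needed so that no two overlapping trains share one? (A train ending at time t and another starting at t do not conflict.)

2

Count concurrent intervals with a sweep; the peak is the room count.
Events (time:±→running): 0:+→1 1:-→0 1:+→1 2:+→2 … peak 2.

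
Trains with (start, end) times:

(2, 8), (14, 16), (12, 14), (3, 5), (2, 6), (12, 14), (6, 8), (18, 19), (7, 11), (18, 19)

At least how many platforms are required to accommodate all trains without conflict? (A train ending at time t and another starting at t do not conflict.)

3

Count concurrent intervals with a sweep; the peak is the room count.
Events (time:±→running): 2:+→1 2:+→2 3:+→3 … peak 3.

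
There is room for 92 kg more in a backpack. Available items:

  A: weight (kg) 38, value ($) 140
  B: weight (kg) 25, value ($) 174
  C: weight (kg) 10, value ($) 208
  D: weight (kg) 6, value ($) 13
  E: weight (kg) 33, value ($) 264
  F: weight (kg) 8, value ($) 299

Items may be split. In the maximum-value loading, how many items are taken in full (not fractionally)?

4

Ratios (sorted): F 37.38, C 20.80, E 8.00, B 6.96, A 3.68, D 2.17
take F (8 @ 299); take C (10 @ 208); take E (33 @ 264); take B (25 @ 174); take 16/38 of A → 58.95. Capacity used 92/92.
4 item(s) taken whole; one partial (take 16/38 of A).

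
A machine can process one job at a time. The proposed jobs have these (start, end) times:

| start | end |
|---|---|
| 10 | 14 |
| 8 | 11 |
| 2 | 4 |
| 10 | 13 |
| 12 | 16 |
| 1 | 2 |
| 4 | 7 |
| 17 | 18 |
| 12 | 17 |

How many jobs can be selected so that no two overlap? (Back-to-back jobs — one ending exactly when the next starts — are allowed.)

Order by finish time; keep every interval that doesn't clash with the previous kept one.
By end time: (1,2), (2,4), (4,7), (8,11), (10,13), (10,14), (12,16), (12,17), (17,18).
Pick (1,2); next start ≥ 2 → (2,4); next start ≥ 4 → (4,7); next start ≥ 7 → (8,11); next start ≥ 11 → (12,16); next start ≥ 16 → (17,18).
Selected 6 jobs.

6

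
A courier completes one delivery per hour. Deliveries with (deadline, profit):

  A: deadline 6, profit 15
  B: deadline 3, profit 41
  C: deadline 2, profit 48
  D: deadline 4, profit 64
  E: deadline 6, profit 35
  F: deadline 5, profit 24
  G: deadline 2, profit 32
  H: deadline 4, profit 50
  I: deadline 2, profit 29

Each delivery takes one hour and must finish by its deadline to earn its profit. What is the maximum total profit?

262

Profit order: D=64 H=50 C=48 B=41 E=35 G=32 I=29 F=24 A=15
Assign: D→slot 4, H→slot 3, C→slot 2, B→slot 1, E→slot 6, G skipped, I skipped, F→slot 5, A skipped.
Slots: [1:B] [2:C] [3:H] [4:D] [5:F] [6:E]
Profit = 41 + 48 + 50 + 64 + 24 + 35 = 262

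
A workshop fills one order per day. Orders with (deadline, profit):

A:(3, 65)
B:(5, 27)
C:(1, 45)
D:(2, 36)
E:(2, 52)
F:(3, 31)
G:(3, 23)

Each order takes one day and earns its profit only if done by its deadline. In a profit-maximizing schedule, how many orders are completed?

Profit order: A=65 E=52 C=45 D=36 F=31 B=27 G=23
Assign: A→slot 3, E→slot 2, C→slot 1, D skipped, F skipped, B→slot 5, G skipped.
Slots: [1:C] [2:E] [3:A] [5:B]
4 of 7 scheduled.

4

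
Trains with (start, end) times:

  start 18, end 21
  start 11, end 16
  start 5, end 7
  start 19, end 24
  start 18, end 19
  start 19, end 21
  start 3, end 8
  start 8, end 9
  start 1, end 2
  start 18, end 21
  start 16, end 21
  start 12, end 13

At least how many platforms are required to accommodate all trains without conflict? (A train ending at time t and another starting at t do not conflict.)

Events (time:±→running): 1:+→1 2:-→0 3:+→1 5:+→2 7:-→1 8:-→0 8:+→1 9:-→0 11:+→1 12:+→2 13:-→1 16:-→0 16:+→1 18:+→2 18:+→3 18:+→4 19:-→3 19:+→4 19:+→5 … peak 5.

5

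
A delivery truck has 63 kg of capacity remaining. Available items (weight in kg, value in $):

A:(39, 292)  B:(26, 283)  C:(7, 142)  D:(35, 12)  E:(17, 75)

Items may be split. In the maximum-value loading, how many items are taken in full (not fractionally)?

Greedy by value/weight ratio, highest first.
Ratios (sorted): C 20.29, B 10.88, A 7.49, E 4.41, D 0.34
take C (7 @ 142); take B (26 @ 283); take 30/39 of A → 224.62. Capacity used 63/63.
2 item(s) taken whole; one partial (take 30/39 of A).

2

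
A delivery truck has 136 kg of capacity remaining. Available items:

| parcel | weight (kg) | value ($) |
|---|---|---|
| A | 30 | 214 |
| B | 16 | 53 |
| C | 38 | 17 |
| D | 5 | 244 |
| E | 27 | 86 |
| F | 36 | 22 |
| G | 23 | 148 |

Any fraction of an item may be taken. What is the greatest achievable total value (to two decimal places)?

Sort by value per unit weight and fill in that order.
Ratios (sorted): D 48.80, A 7.13, G 6.43, B 3.31, E 3.19, F 0.61, C 0.45
take D (5 @ 244); take A (30 @ 214); take G (23 @ 148); take B (16 @ 53); take E (27 @ 86); take 35/36 of F → 21.39. Capacity used 136/136.
Total value = 766.39

766.39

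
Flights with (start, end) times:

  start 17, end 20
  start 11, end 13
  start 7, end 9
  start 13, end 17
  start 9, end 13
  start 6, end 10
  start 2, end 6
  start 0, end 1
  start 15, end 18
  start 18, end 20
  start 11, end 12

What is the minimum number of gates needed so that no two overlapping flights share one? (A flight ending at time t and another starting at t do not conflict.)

Events (time:±→running): 0:+→1 1:-→0 2:+→1 6:-→0 6:+→1 7:+→2 9:-→1 9:+→2 10:-→1 11:+→2 11:+→3 … peak 3.

3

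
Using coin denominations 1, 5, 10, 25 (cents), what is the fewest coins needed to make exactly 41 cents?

4

Greedy: take as many of the largest coin as possible, then repeat with the remainder.
41 − 1×25→16 − 1×10→6 − 1×5→1 − 1×1→0
Total coins = 1 + 1 + 1 + 1 = 4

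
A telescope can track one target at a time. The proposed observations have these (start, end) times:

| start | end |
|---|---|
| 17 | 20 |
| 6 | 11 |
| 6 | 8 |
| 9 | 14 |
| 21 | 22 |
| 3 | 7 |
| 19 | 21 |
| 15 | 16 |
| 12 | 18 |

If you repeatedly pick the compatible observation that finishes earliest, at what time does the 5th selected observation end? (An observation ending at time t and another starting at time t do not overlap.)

22

Order by finish time; keep every interval that doesn't clash with the previous kept one.
By end time: (3,7), (6,8), (6,11), (9,14), (15,16), (12,18), (17,20), (19,21), (21,22).
Pick (3,7); next start ≥ 7 → (9,14); next start ≥ 14 → (15,16); next start ≥ 16 → (17,20); next start ≥ 20 → (21,22).
Selected: (3,7) (9,14) (15,16) (17,20) (21,22)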